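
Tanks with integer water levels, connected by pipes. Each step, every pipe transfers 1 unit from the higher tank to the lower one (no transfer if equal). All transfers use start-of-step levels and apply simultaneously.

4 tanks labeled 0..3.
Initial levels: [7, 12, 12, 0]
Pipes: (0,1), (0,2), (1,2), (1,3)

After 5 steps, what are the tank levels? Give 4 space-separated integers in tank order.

Step 1: flows [1->0,2->0,1=2,1->3] -> levels [9 10 11 1]
Step 2: flows [1->0,2->0,2->1,1->3] -> levels [11 9 9 2]
Step 3: flows [0->1,0->2,1=2,1->3] -> levels [9 9 10 3]
Step 4: flows [0=1,2->0,2->1,1->3] -> levels [10 9 8 4]
Step 5: flows [0->1,0->2,1->2,1->3] -> levels [8 8 10 5]

Answer: 8 8 10 5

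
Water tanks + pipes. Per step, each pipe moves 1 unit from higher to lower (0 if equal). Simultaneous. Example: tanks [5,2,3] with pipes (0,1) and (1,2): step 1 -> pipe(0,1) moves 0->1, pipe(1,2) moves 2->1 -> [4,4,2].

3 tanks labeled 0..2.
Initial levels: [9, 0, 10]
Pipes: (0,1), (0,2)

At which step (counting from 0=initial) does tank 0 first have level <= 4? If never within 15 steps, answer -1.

Step 1: flows [0->1,2->0] -> levels [9 1 9]
Step 2: flows [0->1,0=2] -> levels [8 2 9]
Step 3: flows [0->1,2->0] -> levels [8 3 8]
Step 4: flows [0->1,0=2] -> levels [7 4 8]
Step 5: flows [0->1,2->0] -> levels [7 5 7]
Step 6: flows [0->1,0=2] -> levels [6 6 7]
Step 7: flows [0=1,2->0] -> levels [7 6 6]
Step 8: flows [0->1,0->2] -> levels [5 7 7]
Step 9: flows [1->0,2->0] -> levels [7 6 6]
  -> period-2 cycle (repeats step 7); tank 0 never drops to <=4
Tank 0 never reaches <=4 within 15 steps

Answer: -1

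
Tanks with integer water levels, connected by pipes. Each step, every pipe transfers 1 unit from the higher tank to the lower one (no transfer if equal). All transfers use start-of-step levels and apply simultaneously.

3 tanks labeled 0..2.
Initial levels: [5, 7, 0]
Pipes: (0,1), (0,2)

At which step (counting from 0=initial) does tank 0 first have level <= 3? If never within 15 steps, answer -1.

Step 1: flows [1->0,0->2] -> levels [5 6 1]
Step 2: flows [1->0,0->2] -> levels [5 5 2]
Step 3: flows [0=1,0->2] -> levels [4 5 3]
Step 4: flows [1->0,0->2] -> levels [4 4 4]
Step 5: flows [0=1,0=2] -> levels [4 4 4]
  -> stable; tank 0 stays at 4 > 3
Tank 0 never reaches <=3 within 15 steps

Answer: -1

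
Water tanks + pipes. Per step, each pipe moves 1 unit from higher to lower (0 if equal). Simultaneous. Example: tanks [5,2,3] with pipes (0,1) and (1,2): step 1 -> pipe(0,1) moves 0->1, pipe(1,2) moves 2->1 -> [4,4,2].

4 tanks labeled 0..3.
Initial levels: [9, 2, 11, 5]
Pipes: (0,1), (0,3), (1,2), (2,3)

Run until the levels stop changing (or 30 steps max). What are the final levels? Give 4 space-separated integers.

Step 1: flows [0->1,0->3,2->1,2->3] -> levels [7 4 9 7]
Step 2: flows [0->1,0=3,2->1,2->3] -> levels [6 6 7 8]
Step 3: flows [0=1,3->0,2->1,3->2] -> levels [7 7 7 6]
Step 4: flows [0=1,0->3,1=2,2->3] -> levels [6 7 6 8]
Step 5: flows [1->0,3->0,1->2,3->2] -> levels [8 5 8 6]
Step 6: flows [0->1,0->3,2->1,2->3] -> levels [6 7 6 8]
  -> period-2 cycle: step 6 state = step 4 state; never stabilizes
  -> state at step 30: (30-4) mod 2 = 0, same as step 4 -> [6 7 6 8]

Answer: 6 7 6 8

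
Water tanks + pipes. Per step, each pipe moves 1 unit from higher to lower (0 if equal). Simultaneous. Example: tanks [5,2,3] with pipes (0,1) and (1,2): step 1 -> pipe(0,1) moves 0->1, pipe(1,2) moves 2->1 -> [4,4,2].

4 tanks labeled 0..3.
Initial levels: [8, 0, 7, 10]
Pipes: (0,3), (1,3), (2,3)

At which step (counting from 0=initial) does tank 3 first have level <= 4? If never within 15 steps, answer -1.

Answer: 7

Derivation:
Step 1: flows [3->0,3->1,3->2] -> levels [9 1 8 7]
Step 2: flows [0->3,3->1,2->3] -> levels [8 2 7 8]
Step 3: flows [0=3,3->1,3->2] -> levels [8 3 8 6]
Step 4: flows [0->3,3->1,2->3] -> levels [7 4 7 7]
Step 5: flows [0=3,3->1,2=3] -> levels [7 5 7 6]
Step 6: flows [0->3,3->1,2->3] -> levels [6 6 6 7]
Step 7: flows [3->0,3->1,3->2] -> levels [7 7 7 4]
Tank 3 first reaches <=4 at step 7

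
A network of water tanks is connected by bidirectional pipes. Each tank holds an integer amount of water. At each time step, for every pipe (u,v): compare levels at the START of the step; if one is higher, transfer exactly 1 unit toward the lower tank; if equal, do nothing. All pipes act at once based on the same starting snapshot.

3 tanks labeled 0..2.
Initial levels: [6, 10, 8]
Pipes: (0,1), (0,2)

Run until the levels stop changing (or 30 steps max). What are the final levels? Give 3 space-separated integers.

Step 1: flows [1->0,2->0] -> levels [8 9 7]
Step 2: flows [1->0,0->2] -> levels [8 8 8]
Step 3: flows [0=1,0=2] -> levels [8 8 8]
  -> stable (no change)

Answer: 8 8 8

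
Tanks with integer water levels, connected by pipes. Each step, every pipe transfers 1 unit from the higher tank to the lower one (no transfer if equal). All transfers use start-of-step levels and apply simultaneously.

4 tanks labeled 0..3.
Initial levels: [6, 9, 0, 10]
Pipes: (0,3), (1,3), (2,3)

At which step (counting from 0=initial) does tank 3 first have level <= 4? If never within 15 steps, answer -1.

Answer: 7

Derivation:
Step 1: flows [3->0,3->1,3->2] -> levels [7 10 1 7]
Step 2: flows [0=3,1->3,3->2] -> levels [7 9 2 7]
Step 3: flows [0=3,1->3,3->2] -> levels [7 8 3 7]
Step 4: flows [0=3,1->3,3->2] -> levels [7 7 4 7]
Step 5: flows [0=3,1=3,3->2] -> levels [7 7 5 6]
Step 6: flows [0->3,1->3,3->2] -> levels [6 6 6 7]
Step 7: flows [3->0,3->1,3->2] -> levels [7 7 7 4]
Tank 3 first reaches <=4 at step 7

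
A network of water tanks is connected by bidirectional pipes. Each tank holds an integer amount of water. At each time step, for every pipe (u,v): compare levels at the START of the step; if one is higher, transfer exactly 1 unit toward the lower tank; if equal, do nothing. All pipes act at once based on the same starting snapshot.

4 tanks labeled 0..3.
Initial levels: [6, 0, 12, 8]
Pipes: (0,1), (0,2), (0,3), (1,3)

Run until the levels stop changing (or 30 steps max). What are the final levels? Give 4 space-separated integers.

Step 1: flows [0->1,2->0,3->0,3->1] -> levels [7 2 11 6]
Step 2: flows [0->1,2->0,0->3,3->1] -> levels [6 4 10 6]
Step 3: flows [0->1,2->0,0=3,3->1] -> levels [6 6 9 5]
Step 4: flows [0=1,2->0,0->3,1->3] -> levels [6 5 8 7]
Step 5: flows [0->1,2->0,3->0,3->1] -> levels [7 7 7 5]
Step 6: flows [0=1,0=2,0->3,1->3] -> levels [6 6 7 7]
Step 7: flows [0=1,2->0,3->0,3->1] -> levels [8 7 6 5]
Step 8: flows [0->1,0->2,0->3,1->3] -> levels [5 7 7 7]
Step 9: flows [1->0,2->0,3->0,1=3] -> levels [8 6 6 6]
Step 10: flows [0->1,0->2,0->3,1=3] -> levels [5 7 7 7]
  -> period-2 cycle: step 10 state = step 8 state; never stabilizes
  -> state at step 30: (30-8) mod 2 = 0, same as step 8 -> [5 7 7 7]

Answer: 5 7 7 7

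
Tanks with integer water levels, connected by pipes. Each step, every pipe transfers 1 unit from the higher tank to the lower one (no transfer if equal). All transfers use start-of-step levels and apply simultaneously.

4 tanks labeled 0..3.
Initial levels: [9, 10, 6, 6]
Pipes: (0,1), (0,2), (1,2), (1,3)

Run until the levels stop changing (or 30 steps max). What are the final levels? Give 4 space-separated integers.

Step 1: flows [1->0,0->2,1->2,1->3] -> levels [9 7 8 7]
Step 2: flows [0->1,0->2,2->1,1=3] -> levels [7 9 8 7]
Step 3: flows [1->0,2->0,1->2,1->3] -> levels [9 6 8 8]
Step 4: flows [0->1,0->2,2->1,3->1] -> levels [7 9 8 7]
  -> period-2 cycle: step 4 state = step 2 state; never stabilizes
  -> state at step 30: (30-2) mod 2 = 0, same as step 2 -> [7 9 8 7]

Answer: 7 9 8 7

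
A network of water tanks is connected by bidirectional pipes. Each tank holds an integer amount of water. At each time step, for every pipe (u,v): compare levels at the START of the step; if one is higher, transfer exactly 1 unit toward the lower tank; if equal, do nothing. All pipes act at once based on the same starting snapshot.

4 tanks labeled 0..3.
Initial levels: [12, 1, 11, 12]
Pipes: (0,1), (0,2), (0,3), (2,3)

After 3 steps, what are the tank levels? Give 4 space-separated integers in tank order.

Step 1: flows [0->1,0->2,0=3,3->2] -> levels [10 2 13 11]
Step 2: flows [0->1,2->0,3->0,2->3] -> levels [11 3 11 11]
Step 3: flows [0->1,0=2,0=3,2=3] -> levels [10 4 11 11]

Answer: 10 4 11 11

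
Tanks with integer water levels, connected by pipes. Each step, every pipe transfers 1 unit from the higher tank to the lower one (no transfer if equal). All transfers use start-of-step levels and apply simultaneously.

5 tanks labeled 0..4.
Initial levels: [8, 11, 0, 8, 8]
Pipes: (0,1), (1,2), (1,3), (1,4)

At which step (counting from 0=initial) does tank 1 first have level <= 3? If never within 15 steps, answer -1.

Answer: -1

Derivation:
Step 1: flows [1->0,1->2,1->3,1->4] -> levels [9 7 1 9 9]
Step 2: flows [0->1,1->2,3->1,4->1] -> levels [8 9 2 8 8]
Step 3: flows [1->0,1->2,1->3,1->4] -> levels [9 5 3 9 9]
Step 4: flows [0->1,1->2,3->1,4->1] -> levels [8 7 4 8 8]
Step 5: flows [0->1,1->2,3->1,4->1] -> levels [7 9 5 7 7]
Step 6: flows [1->0,1->2,1->3,1->4] -> levels [8 5 6 8 8]
Step 7: flows [0->1,2->1,3->1,4->1] -> levels [7 9 5 7 7]
  -> period-2 cycle (repeats step 5); tank 1 never drops to <=3
Tank 1 never reaches <=3 within 15 steps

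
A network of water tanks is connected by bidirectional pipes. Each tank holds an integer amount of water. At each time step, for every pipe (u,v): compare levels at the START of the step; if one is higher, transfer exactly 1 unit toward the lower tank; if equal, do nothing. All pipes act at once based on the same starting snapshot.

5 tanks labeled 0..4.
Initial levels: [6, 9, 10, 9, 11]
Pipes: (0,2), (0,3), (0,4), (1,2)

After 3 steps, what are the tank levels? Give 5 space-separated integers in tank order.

Answer: 11 10 8 8 8

Derivation:
Step 1: flows [2->0,3->0,4->0,2->1] -> levels [9 10 8 8 10]
Step 2: flows [0->2,0->3,4->0,1->2] -> levels [8 9 10 9 9]
Step 3: flows [2->0,3->0,4->0,2->1] -> levels [11 10 8 8 8]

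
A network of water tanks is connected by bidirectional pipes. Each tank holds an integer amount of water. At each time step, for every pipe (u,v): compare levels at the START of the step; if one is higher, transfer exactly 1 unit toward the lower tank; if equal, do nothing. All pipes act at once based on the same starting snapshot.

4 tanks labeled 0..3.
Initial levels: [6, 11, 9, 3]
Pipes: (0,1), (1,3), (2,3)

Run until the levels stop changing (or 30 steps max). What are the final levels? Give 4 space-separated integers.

Step 1: flows [1->0,1->3,2->3] -> levels [7 9 8 5]
Step 2: flows [1->0,1->3,2->3] -> levels [8 7 7 7]
Step 3: flows [0->1,1=3,2=3] -> levels [7 8 7 7]
Step 4: flows [1->0,1->3,2=3] -> levels [8 6 7 8]
Step 5: flows [0->1,3->1,3->2] -> levels [7 8 8 6]
Step 6: flows [1->0,1->3,2->3] -> levels [8 6 7 8]
  -> period-2 cycle: step 6 state = step 4 state; never stabilizes
  -> state at step 30: (30-4) mod 2 = 0, same as step 4 -> [8 6 7 8]

Answer: 8 6 7 8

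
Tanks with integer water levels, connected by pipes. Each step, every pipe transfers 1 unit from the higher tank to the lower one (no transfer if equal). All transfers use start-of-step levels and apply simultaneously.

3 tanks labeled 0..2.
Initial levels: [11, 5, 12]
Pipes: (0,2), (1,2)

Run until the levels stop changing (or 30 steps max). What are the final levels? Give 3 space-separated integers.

Answer: 10 10 8

Derivation:
Step 1: flows [2->0,2->1] -> levels [12 6 10]
Step 2: flows [0->2,2->1] -> levels [11 7 10]
Step 3: flows [0->2,2->1] -> levels [10 8 10]
Step 4: flows [0=2,2->1] -> levels [10 9 9]
Step 5: flows [0->2,1=2] -> levels [9 9 10]
Step 6: flows [2->0,2->1] -> levels [10 10 8]
Step 7: flows [0->2,1->2] -> levels [9 9 10]
  -> period-2 cycle: step 7 state = step 5 state; never stabilizes
  -> state at step 30: (30-5) mod 2 = 1, same as step 6 -> [10 10 8]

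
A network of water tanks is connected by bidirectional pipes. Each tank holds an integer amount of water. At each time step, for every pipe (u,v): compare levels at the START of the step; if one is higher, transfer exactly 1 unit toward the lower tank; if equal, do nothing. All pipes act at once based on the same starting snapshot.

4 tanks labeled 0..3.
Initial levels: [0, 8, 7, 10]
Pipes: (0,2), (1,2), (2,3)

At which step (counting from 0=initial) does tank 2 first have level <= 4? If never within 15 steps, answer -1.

Step 1: flows [2->0,1->2,3->2] -> levels [1 7 8 9]
Step 2: flows [2->0,2->1,3->2] -> levels [2 8 7 8]
Step 3: flows [2->0,1->2,3->2] -> levels [3 7 8 7]
Step 4: flows [2->0,2->1,2->3] -> levels [4 8 5 8]
Step 5: flows [2->0,1->2,3->2] -> levels [5 7 6 7]
Step 6: flows [2->0,1->2,3->2] -> levels [6 6 7 6]
Step 7: flows [2->0,2->1,2->3] -> levels [7 7 4 7]
Tank 2 first reaches <=4 at step 7

Answer: 7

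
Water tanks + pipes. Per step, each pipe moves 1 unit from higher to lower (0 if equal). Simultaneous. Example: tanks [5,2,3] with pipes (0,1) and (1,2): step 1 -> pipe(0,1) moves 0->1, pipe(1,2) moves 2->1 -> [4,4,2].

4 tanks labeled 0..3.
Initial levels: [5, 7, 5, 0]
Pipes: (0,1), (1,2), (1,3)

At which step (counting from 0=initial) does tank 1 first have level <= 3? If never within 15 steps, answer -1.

Answer: 5

Derivation:
Step 1: flows [1->0,1->2,1->3] -> levels [6 4 6 1]
Step 2: flows [0->1,2->1,1->3] -> levels [5 5 5 2]
Step 3: flows [0=1,1=2,1->3] -> levels [5 4 5 3]
Step 4: flows [0->1,2->1,1->3] -> levels [4 5 4 4]
Step 5: flows [1->0,1->2,1->3] -> levels [5 2 5 5]
Tank 1 first reaches <=3 at step 5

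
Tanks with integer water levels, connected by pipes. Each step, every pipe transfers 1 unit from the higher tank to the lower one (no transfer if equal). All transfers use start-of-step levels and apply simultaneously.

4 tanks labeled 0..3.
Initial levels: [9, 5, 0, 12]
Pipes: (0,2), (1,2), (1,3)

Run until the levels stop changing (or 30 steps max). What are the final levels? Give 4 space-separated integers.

Step 1: flows [0->2,1->2,3->1] -> levels [8 5 2 11]
Step 2: flows [0->2,1->2,3->1] -> levels [7 5 4 10]
Step 3: flows [0->2,1->2,3->1] -> levels [6 5 6 9]
Step 4: flows [0=2,2->1,3->1] -> levels [6 7 5 8]
Step 5: flows [0->2,1->2,3->1] -> levels [5 7 7 7]
Step 6: flows [2->0,1=2,1=3] -> levels [6 7 6 7]
Step 7: flows [0=2,1->2,1=3] -> levels [6 6 7 7]
Step 8: flows [2->0,2->1,3->1] -> levels [7 8 5 6]
Step 9: flows [0->2,1->2,1->3] -> levels [6 6 7 7]
  -> period-2 cycle: step 9 state = step 7 state; never stabilizes
  -> state at step 30: (30-7) mod 2 = 1, same as step 8 -> [7 8 5 6]

Answer: 7 8 5 6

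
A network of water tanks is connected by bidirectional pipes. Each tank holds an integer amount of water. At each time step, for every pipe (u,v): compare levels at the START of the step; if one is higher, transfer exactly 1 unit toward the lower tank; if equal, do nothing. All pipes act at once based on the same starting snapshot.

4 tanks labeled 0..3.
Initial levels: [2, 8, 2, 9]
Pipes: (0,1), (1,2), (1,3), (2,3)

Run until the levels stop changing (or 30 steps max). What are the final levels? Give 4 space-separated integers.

Step 1: flows [1->0,1->2,3->1,3->2] -> levels [3 7 4 7]
Step 2: flows [1->0,1->2,1=3,3->2] -> levels [4 5 6 6]
Step 3: flows [1->0,2->1,3->1,2=3] -> levels [5 6 5 5]
Step 4: flows [1->0,1->2,1->3,2=3] -> levels [6 3 6 6]
Step 5: flows [0->1,2->1,3->1,2=3] -> levels [5 6 5 5]
  -> period-2 cycle: step 5 state = step 3 state; never stabilizes
  -> state at step 30: (30-3) mod 2 = 1, same as step 4 -> [6 3 6 6]

Answer: 6 3 6 6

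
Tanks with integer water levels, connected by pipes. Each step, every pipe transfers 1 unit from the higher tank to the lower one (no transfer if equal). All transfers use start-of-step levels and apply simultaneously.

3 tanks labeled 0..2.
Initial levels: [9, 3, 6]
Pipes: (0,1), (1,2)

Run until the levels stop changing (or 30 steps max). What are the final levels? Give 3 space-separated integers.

Answer: 6 6 6

Derivation:
Step 1: flows [0->1,2->1] -> levels [8 5 5]
Step 2: flows [0->1,1=2] -> levels [7 6 5]
Step 3: flows [0->1,1->2] -> levels [6 6 6]
Step 4: flows [0=1,1=2] -> levels [6 6 6]
  -> stable (no change)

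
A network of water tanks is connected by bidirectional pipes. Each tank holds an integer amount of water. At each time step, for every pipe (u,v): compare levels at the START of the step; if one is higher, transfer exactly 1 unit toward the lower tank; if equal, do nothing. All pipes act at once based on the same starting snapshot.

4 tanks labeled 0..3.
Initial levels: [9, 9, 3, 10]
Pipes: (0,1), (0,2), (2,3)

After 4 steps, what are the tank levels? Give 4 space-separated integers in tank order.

Step 1: flows [0=1,0->2,3->2] -> levels [8 9 5 9]
Step 2: flows [1->0,0->2,3->2] -> levels [8 8 7 8]
Step 3: flows [0=1,0->2,3->2] -> levels [7 8 9 7]
Step 4: flows [1->0,2->0,2->3] -> levels [9 7 7 8]

Answer: 9 7 7 8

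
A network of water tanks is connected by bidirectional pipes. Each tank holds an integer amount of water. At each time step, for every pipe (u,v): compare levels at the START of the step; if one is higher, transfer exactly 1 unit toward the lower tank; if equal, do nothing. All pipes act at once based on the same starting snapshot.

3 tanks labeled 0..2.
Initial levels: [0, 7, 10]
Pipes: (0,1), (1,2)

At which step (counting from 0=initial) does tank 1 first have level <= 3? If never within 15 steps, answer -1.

Answer: -1

Derivation:
Step 1: flows [1->0,2->1] -> levels [1 7 9]
Step 2: flows [1->0,2->1] -> levels [2 7 8]
Step 3: flows [1->0,2->1] -> levels [3 7 7]
Step 4: flows [1->0,1=2] -> levels [4 6 7]
Step 5: flows [1->0,2->1] -> levels [5 6 6]
Step 6: flows [1->0,1=2] -> levels [6 5 6]
Step 7: flows [0->1,2->1] -> levels [5 7 5]
Step 8: flows [1->0,1->2] -> levels [6 5 6]
  -> period-2 cycle (repeats step 6); tank 1 never drops to <=3
Tank 1 never reaches <=3 within 15 steps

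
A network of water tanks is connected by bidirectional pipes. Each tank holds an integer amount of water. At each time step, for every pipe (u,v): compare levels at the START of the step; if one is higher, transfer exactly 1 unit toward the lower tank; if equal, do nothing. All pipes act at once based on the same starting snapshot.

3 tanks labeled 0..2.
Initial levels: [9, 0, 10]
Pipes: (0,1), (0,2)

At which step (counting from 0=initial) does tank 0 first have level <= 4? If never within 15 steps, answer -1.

Answer: -1

Derivation:
Step 1: flows [0->1,2->0] -> levels [9 1 9]
Step 2: flows [0->1,0=2] -> levels [8 2 9]
Step 3: flows [0->1,2->0] -> levels [8 3 8]
Step 4: flows [0->1,0=2] -> levels [7 4 8]
Step 5: flows [0->1,2->0] -> levels [7 5 7]
Step 6: flows [0->1,0=2] -> levels [6 6 7]
Step 7: flows [0=1,2->0] -> levels [7 6 6]
Step 8: flows [0->1,0->2] -> levels [5 7 7]
Step 9: flows [1->0,2->0] -> levels [7 6 6]
  -> period-2 cycle (repeats step 7); tank 0 never drops to <=4
Tank 0 never reaches <=4 within 15 steps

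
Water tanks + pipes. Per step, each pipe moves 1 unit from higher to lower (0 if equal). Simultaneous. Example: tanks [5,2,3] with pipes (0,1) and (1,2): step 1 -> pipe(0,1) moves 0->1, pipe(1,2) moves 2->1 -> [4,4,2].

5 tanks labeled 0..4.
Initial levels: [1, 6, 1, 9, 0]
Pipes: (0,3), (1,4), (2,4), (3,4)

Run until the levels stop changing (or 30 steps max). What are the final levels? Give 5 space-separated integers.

Step 1: flows [3->0,1->4,2->4,3->4] -> levels [2 5 0 7 3]
Step 2: flows [3->0,1->4,4->2,3->4] -> levels [3 4 1 5 4]
Step 3: flows [3->0,1=4,4->2,3->4] -> levels [4 4 2 3 4]
Step 4: flows [0->3,1=4,4->2,4->3] -> levels [3 4 3 5 2]
Step 5: flows [3->0,1->4,2->4,3->4] -> levels [4 3 2 3 5]
Step 6: flows [0->3,4->1,4->2,4->3] -> levels [3 4 3 5 2]
  -> period-2 cycle: step 6 state = step 4 state; never stabilizes
  -> state at step 30: (30-4) mod 2 = 0, same as step 4 -> [3 4 3 5 2]

Answer: 3 4 3 5 2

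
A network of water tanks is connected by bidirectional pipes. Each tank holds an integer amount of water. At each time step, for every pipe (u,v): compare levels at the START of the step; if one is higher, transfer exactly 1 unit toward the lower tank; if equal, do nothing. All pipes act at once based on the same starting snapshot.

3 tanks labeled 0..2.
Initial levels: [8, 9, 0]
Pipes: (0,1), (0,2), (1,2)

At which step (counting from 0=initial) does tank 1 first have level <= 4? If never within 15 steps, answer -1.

Step 1: flows [1->0,0->2,1->2] -> levels [8 7 2]
Step 2: flows [0->1,0->2,1->2] -> levels [6 7 4]
Step 3: flows [1->0,0->2,1->2] -> levels [6 5 6]
Step 4: flows [0->1,0=2,2->1] -> levels [5 7 5]
Step 5: flows [1->0,0=2,1->2] -> levels [6 5 6]
  -> period-2 cycle (repeats step 3); tank 1 never drops to <=4
Tank 1 never reaches <=4 within 15 steps

Answer: -1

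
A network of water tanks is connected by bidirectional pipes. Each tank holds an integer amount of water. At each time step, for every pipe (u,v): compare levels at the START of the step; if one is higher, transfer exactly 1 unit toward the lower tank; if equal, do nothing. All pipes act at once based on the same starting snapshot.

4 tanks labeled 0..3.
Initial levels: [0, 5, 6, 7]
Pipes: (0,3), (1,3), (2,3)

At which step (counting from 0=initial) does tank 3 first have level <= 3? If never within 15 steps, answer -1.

Step 1: flows [3->0,3->1,3->2] -> levels [1 6 7 4]
Step 2: flows [3->0,1->3,2->3] -> levels [2 5 6 5]
Step 3: flows [3->0,1=3,2->3] -> levels [3 5 5 5]
Step 4: flows [3->0,1=3,2=3] -> levels [4 5 5 4]
Step 5: flows [0=3,1->3,2->3] -> levels [4 4 4 6]
Step 6: flows [3->0,3->1,3->2] -> levels [5 5 5 3]
Tank 3 first reaches <=3 at step 6

Answer: 6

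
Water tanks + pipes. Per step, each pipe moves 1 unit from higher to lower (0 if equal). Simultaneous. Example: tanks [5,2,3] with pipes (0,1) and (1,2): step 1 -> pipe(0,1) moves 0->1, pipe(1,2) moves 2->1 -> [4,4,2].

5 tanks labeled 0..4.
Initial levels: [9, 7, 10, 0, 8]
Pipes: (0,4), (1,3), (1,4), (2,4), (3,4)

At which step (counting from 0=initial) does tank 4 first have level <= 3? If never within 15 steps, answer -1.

Step 1: flows [0->4,1->3,4->1,2->4,4->3] -> levels [8 7 9 2 8]
Step 2: flows [0=4,1->3,4->1,2->4,4->3] -> levels [8 7 8 4 7]
Step 3: flows [0->4,1->3,1=4,2->4,4->3] -> levels [7 6 7 6 8]
Step 4: flows [4->0,1=3,4->1,4->2,4->3] -> levels [8 7 8 7 4]
Step 5: flows [0->4,1=3,1->4,2->4,3->4] -> levels [7 6 7 6 8]
  -> period-2 cycle (repeats step 3); tank 4 never drops to <=3
Tank 4 never reaches <=3 within 15 steps

Answer: -1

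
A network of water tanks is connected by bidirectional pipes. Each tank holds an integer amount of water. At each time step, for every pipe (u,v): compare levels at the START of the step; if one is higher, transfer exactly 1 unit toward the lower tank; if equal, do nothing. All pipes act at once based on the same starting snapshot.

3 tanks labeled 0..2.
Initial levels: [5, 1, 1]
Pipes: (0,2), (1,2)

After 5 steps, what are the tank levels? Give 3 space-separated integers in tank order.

Step 1: flows [0->2,1=2] -> levels [4 1 2]
Step 2: flows [0->2,2->1] -> levels [3 2 2]
Step 3: flows [0->2,1=2] -> levels [2 2 3]
Step 4: flows [2->0,2->1] -> levels [3 3 1]
Step 5: flows [0->2,1->2] -> levels [2 2 3]

Answer: 2 2 3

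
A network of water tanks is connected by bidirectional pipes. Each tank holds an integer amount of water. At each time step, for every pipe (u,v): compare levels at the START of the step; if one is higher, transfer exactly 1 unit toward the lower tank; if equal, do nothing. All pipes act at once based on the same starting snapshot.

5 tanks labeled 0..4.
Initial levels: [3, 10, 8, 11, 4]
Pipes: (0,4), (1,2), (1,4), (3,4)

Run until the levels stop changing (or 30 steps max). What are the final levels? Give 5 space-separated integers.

Answer: 8 8 7 8 5

Derivation:
Step 1: flows [4->0,1->2,1->4,3->4] -> levels [4 8 9 10 5]
Step 2: flows [4->0,2->1,1->4,3->4] -> levels [5 8 8 9 6]
Step 3: flows [4->0,1=2,1->4,3->4] -> levels [6 7 8 8 7]
Step 4: flows [4->0,2->1,1=4,3->4] -> levels [7 8 7 7 7]
Step 5: flows [0=4,1->2,1->4,3=4] -> levels [7 6 8 7 8]
Step 6: flows [4->0,2->1,4->1,4->3] -> levels [8 8 7 8 5]
Step 7: flows [0->4,1->2,1->4,3->4] -> levels [7 6 8 7 8]
  -> period-2 cycle: step 7 state = step 5 state; never stabilizes
  -> state at step 30: (30-5) mod 2 = 1, same as step 6 -> [8 8 7 8 5]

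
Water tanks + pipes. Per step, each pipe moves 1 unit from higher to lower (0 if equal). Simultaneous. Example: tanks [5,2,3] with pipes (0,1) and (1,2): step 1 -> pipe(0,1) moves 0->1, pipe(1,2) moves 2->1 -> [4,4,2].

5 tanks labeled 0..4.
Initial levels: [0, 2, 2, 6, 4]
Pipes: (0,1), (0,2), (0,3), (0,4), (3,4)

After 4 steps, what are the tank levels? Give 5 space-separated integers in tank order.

Answer: 0 3 3 4 4

Derivation:
Step 1: flows [1->0,2->0,3->0,4->0,3->4] -> levels [4 1 1 4 4]
Step 2: flows [0->1,0->2,0=3,0=4,3=4] -> levels [2 2 2 4 4]
Step 3: flows [0=1,0=2,3->0,4->0,3=4] -> levels [4 2 2 3 3]
Step 4: flows [0->1,0->2,0->3,0->4,3=4] -> levels [0 3 3 4 4]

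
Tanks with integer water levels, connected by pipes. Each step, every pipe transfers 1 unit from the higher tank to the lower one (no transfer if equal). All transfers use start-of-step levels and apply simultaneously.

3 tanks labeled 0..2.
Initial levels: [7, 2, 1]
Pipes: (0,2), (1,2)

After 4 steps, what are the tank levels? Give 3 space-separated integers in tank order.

Step 1: flows [0->2,1->2] -> levels [6 1 3]
Step 2: flows [0->2,2->1] -> levels [5 2 3]
Step 3: flows [0->2,2->1] -> levels [4 3 3]
Step 4: flows [0->2,1=2] -> levels [3 3 4]

Answer: 3 3 4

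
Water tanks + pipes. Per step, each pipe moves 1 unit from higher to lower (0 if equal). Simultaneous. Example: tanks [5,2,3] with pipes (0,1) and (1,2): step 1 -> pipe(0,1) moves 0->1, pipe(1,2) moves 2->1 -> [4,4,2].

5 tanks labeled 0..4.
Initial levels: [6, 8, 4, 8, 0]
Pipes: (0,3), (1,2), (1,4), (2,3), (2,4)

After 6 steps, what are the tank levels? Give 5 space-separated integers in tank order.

Step 1: flows [3->0,1->2,1->4,3->2,2->4] -> levels [7 6 5 6 2]
Step 2: flows [0->3,1->2,1->4,3->2,2->4] -> levels [6 4 6 6 4]
Step 3: flows [0=3,2->1,1=4,2=3,2->4] -> levels [6 5 4 6 5]
Step 4: flows [0=3,1->2,1=4,3->2,4->2] -> levels [6 4 7 5 4]
Step 5: flows [0->3,2->1,1=4,2->3,2->4] -> levels [5 5 4 7 5]
Step 6: flows [3->0,1->2,1=4,3->2,4->2] -> levels [6 4 7 5 4]

Answer: 6 4 7 5 4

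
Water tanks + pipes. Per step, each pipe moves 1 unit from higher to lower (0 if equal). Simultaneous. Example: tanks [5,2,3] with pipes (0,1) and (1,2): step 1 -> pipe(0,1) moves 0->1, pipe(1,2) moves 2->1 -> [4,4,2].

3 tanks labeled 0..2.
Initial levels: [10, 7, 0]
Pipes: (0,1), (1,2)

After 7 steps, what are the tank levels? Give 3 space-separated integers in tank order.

Step 1: flows [0->1,1->2] -> levels [9 7 1]
Step 2: flows [0->1,1->2] -> levels [8 7 2]
Step 3: flows [0->1,1->2] -> levels [7 7 3]
Step 4: flows [0=1,1->2] -> levels [7 6 4]
Step 5: flows [0->1,1->2] -> levels [6 6 5]
Step 6: flows [0=1,1->2] -> levels [6 5 6]
Step 7: flows [0->1,2->1] -> levels [5 7 5]

Answer: 5 7 5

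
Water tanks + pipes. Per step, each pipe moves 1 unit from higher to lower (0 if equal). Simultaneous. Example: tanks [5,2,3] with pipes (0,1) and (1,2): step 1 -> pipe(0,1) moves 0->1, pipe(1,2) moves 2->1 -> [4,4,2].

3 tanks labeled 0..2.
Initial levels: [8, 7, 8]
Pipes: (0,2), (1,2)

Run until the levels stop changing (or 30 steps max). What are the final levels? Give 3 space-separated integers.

Step 1: flows [0=2,2->1] -> levels [8 8 7]
Step 2: flows [0->2,1->2] -> levels [7 7 9]
Step 3: flows [2->0,2->1] -> levels [8 8 7]
  -> period-2 cycle: step 3 state = step 1 state; never stabilizes
  -> state at step 30: (30-1) mod 2 = 1, same as step 2 -> [7 7 9]

Answer: 7 7 9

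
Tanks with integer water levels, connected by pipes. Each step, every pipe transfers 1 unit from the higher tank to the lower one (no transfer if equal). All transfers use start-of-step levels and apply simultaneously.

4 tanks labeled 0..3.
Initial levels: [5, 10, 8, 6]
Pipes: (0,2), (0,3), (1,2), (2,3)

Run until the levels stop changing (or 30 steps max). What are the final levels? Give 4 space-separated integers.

Step 1: flows [2->0,3->0,1->2,2->3] -> levels [7 9 7 6]
Step 2: flows [0=2,0->3,1->2,2->3] -> levels [6 8 7 8]
Step 3: flows [2->0,3->0,1->2,3->2] -> levels [8 7 8 6]
Step 4: flows [0=2,0->3,2->1,2->3] -> levels [7 8 6 8]
Step 5: flows [0->2,3->0,1->2,3->2] -> levels [7 7 9 6]
Step 6: flows [2->0,0->3,2->1,2->3] -> levels [7 8 6 8]
  -> period-2 cycle: step 6 state = step 4 state; never stabilizes
  -> state at step 30: (30-4) mod 2 = 0, same as step 4 -> [7 8 6 8]

Answer: 7 8 6 8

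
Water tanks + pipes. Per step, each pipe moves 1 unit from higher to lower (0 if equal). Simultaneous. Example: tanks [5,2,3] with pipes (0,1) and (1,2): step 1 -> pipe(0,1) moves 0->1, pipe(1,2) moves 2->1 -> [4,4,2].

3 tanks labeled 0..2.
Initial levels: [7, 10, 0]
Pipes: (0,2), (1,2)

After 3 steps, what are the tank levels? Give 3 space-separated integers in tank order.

Answer: 4 7 6

Derivation:
Step 1: flows [0->2,1->2] -> levels [6 9 2]
Step 2: flows [0->2,1->2] -> levels [5 8 4]
Step 3: flows [0->2,1->2] -> levels [4 7 6]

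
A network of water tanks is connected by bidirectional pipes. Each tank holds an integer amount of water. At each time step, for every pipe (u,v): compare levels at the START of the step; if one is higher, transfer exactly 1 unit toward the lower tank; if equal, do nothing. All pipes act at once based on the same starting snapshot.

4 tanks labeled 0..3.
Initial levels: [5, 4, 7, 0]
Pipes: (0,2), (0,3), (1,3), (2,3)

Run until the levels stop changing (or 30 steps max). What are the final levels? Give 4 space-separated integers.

Step 1: flows [2->0,0->3,1->3,2->3] -> levels [5 3 5 3]
Step 2: flows [0=2,0->3,1=3,2->3] -> levels [4 3 4 5]
Step 3: flows [0=2,3->0,3->1,3->2] -> levels [5 4 5 2]
Step 4: flows [0=2,0->3,1->3,2->3] -> levels [4 3 4 5]
  -> period-2 cycle: step 4 state = step 2 state; never stabilizes
  -> state at step 30: (30-2) mod 2 = 0, same as step 2 -> [4 3 4 5]

Answer: 4 3 4 5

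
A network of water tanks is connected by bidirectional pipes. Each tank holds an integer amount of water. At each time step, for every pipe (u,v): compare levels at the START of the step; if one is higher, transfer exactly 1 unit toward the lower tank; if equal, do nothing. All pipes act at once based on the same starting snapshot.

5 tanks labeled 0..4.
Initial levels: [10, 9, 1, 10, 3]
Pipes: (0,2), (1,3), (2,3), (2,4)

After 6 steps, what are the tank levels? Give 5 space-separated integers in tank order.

Answer: 6 8 8 6 5

Derivation:
Step 1: flows [0->2,3->1,3->2,4->2] -> levels [9 10 4 8 2]
Step 2: flows [0->2,1->3,3->2,2->4] -> levels [8 9 5 8 3]
Step 3: flows [0->2,1->3,3->2,2->4] -> levels [7 8 6 8 4]
Step 4: flows [0->2,1=3,3->2,2->4] -> levels [6 8 7 7 5]
Step 5: flows [2->0,1->3,2=3,2->4] -> levels [7 7 5 8 6]
Step 6: flows [0->2,3->1,3->2,4->2] -> levels [6 8 8 6 5]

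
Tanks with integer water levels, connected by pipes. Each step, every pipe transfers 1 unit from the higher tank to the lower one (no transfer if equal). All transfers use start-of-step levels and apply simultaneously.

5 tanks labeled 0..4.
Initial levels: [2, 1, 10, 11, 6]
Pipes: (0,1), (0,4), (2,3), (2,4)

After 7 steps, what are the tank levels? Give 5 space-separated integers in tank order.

Answer: 5 5 7 7 6

Derivation:
Step 1: flows [0->1,4->0,3->2,2->4] -> levels [2 2 10 10 6]
Step 2: flows [0=1,4->0,2=3,2->4] -> levels [3 2 9 10 6]
Step 3: flows [0->1,4->0,3->2,2->4] -> levels [3 3 9 9 6]
Step 4: flows [0=1,4->0,2=3,2->4] -> levels [4 3 8 9 6]
Step 5: flows [0->1,4->0,3->2,2->4] -> levels [4 4 8 8 6]
Step 6: flows [0=1,4->0,2=3,2->4] -> levels [5 4 7 8 6]
Step 7: flows [0->1,4->0,3->2,2->4] -> levels [5 5 7 7 6]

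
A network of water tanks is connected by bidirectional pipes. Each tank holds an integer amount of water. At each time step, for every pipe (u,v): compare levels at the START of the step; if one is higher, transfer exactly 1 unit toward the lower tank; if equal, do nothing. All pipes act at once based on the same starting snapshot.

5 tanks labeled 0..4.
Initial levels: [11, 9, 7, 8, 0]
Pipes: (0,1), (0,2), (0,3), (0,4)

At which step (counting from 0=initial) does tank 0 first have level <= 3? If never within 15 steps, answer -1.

Answer: -1

Derivation:
Step 1: flows [0->1,0->2,0->3,0->4] -> levels [7 10 8 9 1]
Step 2: flows [1->0,2->0,3->0,0->4] -> levels [9 9 7 8 2]
Step 3: flows [0=1,0->2,0->3,0->4] -> levels [6 9 8 9 3]
Step 4: flows [1->0,2->0,3->0,0->4] -> levels [8 8 7 8 4]
Step 5: flows [0=1,0->2,0=3,0->4] -> levels [6 8 8 8 5]
Step 6: flows [1->0,2->0,3->0,0->4] -> levels [8 7 7 7 6]
Step 7: flows [0->1,0->2,0->3,0->4] -> levels [4 8 8 8 7]
Step 8: flows [1->0,2->0,3->0,4->0] -> levels [8 7 7 7 6]
  -> period-2 cycle (repeats step 6); tank 0 never drops to <=3
Tank 0 never reaches <=3 within 15 steps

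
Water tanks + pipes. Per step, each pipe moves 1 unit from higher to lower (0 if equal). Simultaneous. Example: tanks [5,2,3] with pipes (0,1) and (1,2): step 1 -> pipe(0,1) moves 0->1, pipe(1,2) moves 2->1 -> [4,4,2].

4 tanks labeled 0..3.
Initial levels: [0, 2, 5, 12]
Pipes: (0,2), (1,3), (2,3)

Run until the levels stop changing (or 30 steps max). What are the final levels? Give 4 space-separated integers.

Step 1: flows [2->0,3->1,3->2] -> levels [1 3 5 10]
Step 2: flows [2->0,3->1,3->2] -> levels [2 4 5 8]
Step 3: flows [2->0,3->1,3->2] -> levels [3 5 5 6]
Step 4: flows [2->0,3->1,3->2] -> levels [4 6 5 4]
Step 5: flows [2->0,1->3,2->3] -> levels [5 5 3 6]
Step 6: flows [0->2,3->1,3->2] -> levels [4 6 5 4]
  -> period-2 cycle: step 6 state = step 4 state; never stabilizes
  -> state at step 30: (30-4) mod 2 = 0, same as step 4 -> [4 6 5 4]

Answer: 4 6 5 4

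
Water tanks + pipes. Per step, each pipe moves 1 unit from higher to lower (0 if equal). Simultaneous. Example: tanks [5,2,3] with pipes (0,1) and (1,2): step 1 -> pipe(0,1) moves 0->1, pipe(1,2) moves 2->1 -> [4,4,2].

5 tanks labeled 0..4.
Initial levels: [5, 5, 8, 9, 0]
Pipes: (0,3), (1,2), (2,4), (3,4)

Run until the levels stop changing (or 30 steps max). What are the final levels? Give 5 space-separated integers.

Answer: 5 5 6 7 4

Derivation:
Step 1: flows [3->0,2->1,2->4,3->4] -> levels [6 6 6 7 2]
Step 2: flows [3->0,1=2,2->4,3->4] -> levels [7 6 5 5 4]
Step 3: flows [0->3,1->2,2->4,3->4] -> levels [6 5 5 5 6]
Step 4: flows [0->3,1=2,4->2,4->3] -> levels [5 5 6 7 4]
Step 5: flows [3->0,2->1,2->4,3->4] -> levels [6 6 4 5 6]
Step 6: flows [0->3,1->2,4->2,4->3] -> levels [5 5 6 7 4]
  -> period-2 cycle: step 6 state = step 4 state; never stabilizes
  -> state at step 30: (30-4) mod 2 = 0, same as step 4 -> [5 5 6 7 4]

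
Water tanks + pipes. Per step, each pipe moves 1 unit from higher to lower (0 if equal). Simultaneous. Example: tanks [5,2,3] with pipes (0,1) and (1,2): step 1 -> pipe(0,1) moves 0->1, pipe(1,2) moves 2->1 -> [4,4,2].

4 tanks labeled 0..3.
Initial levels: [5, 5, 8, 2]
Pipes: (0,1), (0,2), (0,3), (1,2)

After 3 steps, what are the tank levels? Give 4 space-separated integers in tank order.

Answer: 3 6 6 5

Derivation:
Step 1: flows [0=1,2->0,0->3,2->1] -> levels [5 6 6 3]
Step 2: flows [1->0,2->0,0->3,1=2] -> levels [6 5 5 4]
Step 3: flows [0->1,0->2,0->3,1=2] -> levels [3 6 6 5]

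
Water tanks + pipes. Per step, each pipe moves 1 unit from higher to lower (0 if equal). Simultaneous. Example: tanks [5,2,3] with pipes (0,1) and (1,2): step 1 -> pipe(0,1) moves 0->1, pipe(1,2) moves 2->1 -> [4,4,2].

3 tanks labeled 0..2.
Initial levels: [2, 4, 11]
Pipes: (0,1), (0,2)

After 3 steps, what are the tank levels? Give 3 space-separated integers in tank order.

Answer: 5 4 8

Derivation:
Step 1: flows [1->0,2->0] -> levels [4 3 10]
Step 2: flows [0->1,2->0] -> levels [4 4 9]
Step 3: flows [0=1,2->0] -> levels [5 4 8]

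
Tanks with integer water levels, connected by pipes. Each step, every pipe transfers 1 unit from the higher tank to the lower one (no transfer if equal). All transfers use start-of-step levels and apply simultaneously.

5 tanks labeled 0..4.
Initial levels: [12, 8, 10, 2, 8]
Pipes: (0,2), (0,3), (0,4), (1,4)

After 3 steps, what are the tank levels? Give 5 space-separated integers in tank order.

Step 1: flows [0->2,0->3,0->4,1=4] -> levels [9 8 11 3 9]
Step 2: flows [2->0,0->3,0=4,4->1] -> levels [9 9 10 4 8]
Step 3: flows [2->0,0->3,0->4,1->4] -> levels [8 8 9 5 10]

Answer: 8 8 9 5 10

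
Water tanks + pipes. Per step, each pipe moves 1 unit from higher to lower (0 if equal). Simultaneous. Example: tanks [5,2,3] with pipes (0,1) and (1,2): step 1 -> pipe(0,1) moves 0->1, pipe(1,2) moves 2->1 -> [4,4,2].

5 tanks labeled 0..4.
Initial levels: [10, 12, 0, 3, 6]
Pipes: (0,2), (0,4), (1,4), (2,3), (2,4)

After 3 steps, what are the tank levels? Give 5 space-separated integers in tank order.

Step 1: flows [0->2,0->4,1->4,3->2,4->2] -> levels [8 11 3 2 7]
Step 2: flows [0->2,0->4,1->4,2->3,4->2] -> levels [6 10 4 3 8]
Step 3: flows [0->2,4->0,1->4,2->3,4->2] -> levels [6 9 5 4 7]

Answer: 6 9 5 4 7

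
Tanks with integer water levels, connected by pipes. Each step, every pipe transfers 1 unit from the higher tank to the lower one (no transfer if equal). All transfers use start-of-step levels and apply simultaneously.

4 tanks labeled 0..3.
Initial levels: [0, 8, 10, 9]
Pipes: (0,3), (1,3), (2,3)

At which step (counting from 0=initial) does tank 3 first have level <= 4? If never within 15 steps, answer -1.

Answer: -1

Derivation:
Step 1: flows [3->0,3->1,2->3] -> levels [1 9 9 8]
Step 2: flows [3->0,1->3,2->3] -> levels [2 8 8 9]
Step 3: flows [3->0,3->1,3->2] -> levels [3 9 9 6]
Step 4: flows [3->0,1->3,2->3] -> levels [4 8 8 7]
Step 5: flows [3->0,1->3,2->3] -> levels [5 7 7 8]
Step 6: flows [3->0,3->1,3->2] -> levels [6 8 8 5]
Step 7: flows [0->3,1->3,2->3] -> levels [5 7 7 8]
  -> period-2 cycle (repeats step 5); tank 3 never drops to <=4
Tank 3 never reaches <=4 within 15 steps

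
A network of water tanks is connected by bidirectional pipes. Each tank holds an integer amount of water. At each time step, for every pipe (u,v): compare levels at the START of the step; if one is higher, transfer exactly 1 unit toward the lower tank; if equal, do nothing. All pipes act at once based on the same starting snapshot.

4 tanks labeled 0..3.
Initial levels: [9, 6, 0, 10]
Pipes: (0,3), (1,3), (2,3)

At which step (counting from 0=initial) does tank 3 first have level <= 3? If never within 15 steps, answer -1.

Answer: -1

Derivation:
Step 1: flows [3->0,3->1,3->2] -> levels [10 7 1 7]
Step 2: flows [0->3,1=3,3->2] -> levels [9 7 2 7]
Step 3: flows [0->3,1=3,3->2] -> levels [8 7 3 7]
Step 4: flows [0->3,1=3,3->2] -> levels [7 7 4 7]
Step 5: flows [0=3,1=3,3->2] -> levels [7 7 5 6]
Step 6: flows [0->3,1->3,3->2] -> levels [6 6 6 7]
Step 7: flows [3->0,3->1,3->2] -> levels [7 7 7 4]
Step 8: flows [0->3,1->3,2->3] -> levels [6 6 6 7]
  -> period-2 cycle (repeats step 6); tank 3 never drops to <=3
Tank 3 never reaches <=3 within 15 steps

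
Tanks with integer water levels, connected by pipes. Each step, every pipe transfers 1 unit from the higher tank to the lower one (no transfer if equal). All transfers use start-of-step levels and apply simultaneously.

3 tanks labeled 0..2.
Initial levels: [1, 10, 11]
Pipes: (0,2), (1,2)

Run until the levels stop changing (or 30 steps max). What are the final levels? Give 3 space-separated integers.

Step 1: flows [2->0,2->1] -> levels [2 11 9]
Step 2: flows [2->0,1->2] -> levels [3 10 9]
Step 3: flows [2->0,1->2] -> levels [4 9 9]
Step 4: flows [2->0,1=2] -> levels [5 9 8]
Step 5: flows [2->0,1->2] -> levels [6 8 8]
Step 6: flows [2->0,1=2] -> levels [7 8 7]
Step 7: flows [0=2,1->2] -> levels [7 7 8]
Step 8: flows [2->0,2->1] -> levels [8 8 6]
Step 9: flows [0->2,1->2] -> levels [7 7 8]
  -> period-2 cycle: step 9 state = step 7 state; never stabilizes
  -> state at step 30: (30-7) mod 2 = 1, same as step 8 -> [8 8 6]

Answer: 8 8 6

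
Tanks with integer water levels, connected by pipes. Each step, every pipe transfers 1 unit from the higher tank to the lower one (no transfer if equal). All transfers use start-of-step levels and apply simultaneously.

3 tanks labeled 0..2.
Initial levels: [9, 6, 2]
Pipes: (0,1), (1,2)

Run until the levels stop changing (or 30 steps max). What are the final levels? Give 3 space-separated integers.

Answer: 6 5 6

Derivation:
Step 1: flows [0->1,1->2] -> levels [8 6 3]
Step 2: flows [0->1,1->2] -> levels [7 6 4]
Step 3: flows [0->1,1->2] -> levels [6 6 5]
Step 4: flows [0=1,1->2] -> levels [6 5 6]
Step 5: flows [0->1,2->1] -> levels [5 7 5]
Step 6: flows [1->0,1->2] -> levels [6 5 6]
  -> period-2 cycle: step 6 state = step 4 state; never stabilizes
  -> state at step 30: (30-4) mod 2 = 0, same as step 4 -> [6 5 6]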